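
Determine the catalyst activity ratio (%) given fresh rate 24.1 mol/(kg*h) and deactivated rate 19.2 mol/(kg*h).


Activity (%) = (rate_used / rate_fresh) * 100
rate_used = 19.2, rate_fresh = 24.1
= (19.2 / 24.1) * 100
= 0.7967 * 100 = 79.67

79.67 %


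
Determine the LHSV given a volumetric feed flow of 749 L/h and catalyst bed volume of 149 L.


LHSV = volumetric feed rate / catalyst volume
= 749 L/h / 149 L
= 5.027 h^-1

5.027 h^-1


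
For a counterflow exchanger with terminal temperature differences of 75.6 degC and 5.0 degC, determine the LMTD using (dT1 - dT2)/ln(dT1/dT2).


LMTD = (dT1 - dT2) / ln(dT1/dT2)
= (75.6 - 5.0) / ln(75.6 / 5.0) = 70.6 / 2.71602 = 25.99

25.99 degC


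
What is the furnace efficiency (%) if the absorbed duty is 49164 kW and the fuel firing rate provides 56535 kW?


Furnace efficiency = Q_absorbed / Q_fuel * 100
= 49164 / 56535 * 100 = 86.96

86.96 %


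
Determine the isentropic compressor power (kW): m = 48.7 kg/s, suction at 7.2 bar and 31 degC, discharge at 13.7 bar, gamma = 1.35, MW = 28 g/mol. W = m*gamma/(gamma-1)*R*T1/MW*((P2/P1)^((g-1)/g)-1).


Isentropic work: W = m*(gamma/(gamma-1))*(R*T1/MW)*((P2/P1)^((gamma-1)/gamma) - 1)
T1 = 31 + 273.15 = 304.15 K
Pressure ratio = 13.7 / 7.2 = 1.90278
Exponent = (1.35 - 1)/1.35 = 0.259259
(P2/P1)^exp - 1 = 1.90278^0.259259 - 1 = 0.181501
W = 48.7 * 1.35 / 0.35 * 8.314 * 304.15 / 28 * 0.181501 = 3079

3079 kW


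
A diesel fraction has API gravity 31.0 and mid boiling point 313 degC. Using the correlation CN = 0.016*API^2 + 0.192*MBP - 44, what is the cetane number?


CN = 0.016 * 31.0^2 + 0.192 * 313 - 44
CN = 15.376 + 60.096 - 44 = 31.472

31.472


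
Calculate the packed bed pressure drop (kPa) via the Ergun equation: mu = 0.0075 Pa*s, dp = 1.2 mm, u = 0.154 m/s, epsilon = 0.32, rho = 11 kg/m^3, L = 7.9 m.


dp = 1.2 mm = 0.0012 m
Viscous term = 150*0.0075*0.154*(1-0.32)^2 / (0.0012^2*0.32^3) = 1697770
Inertial term = 1.75*11*0.154^2*(1-0.32) / (0.0012*0.32^3) = 7894.96
dP/L = 1697770 + 7894.96 = 1705660 Pa/m
dP = 1705660 * 7.9 / 1000 = 13470 kPa

13470 kPa


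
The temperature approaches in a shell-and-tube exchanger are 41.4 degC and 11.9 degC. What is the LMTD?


LMTD = (dT1 - dT2) / ln(dT1/dT2)
= (41.4 - 11.9) / ln(41.4 / 11.9) = 29.5 / 1.24674 = 23.66

23.66 degC


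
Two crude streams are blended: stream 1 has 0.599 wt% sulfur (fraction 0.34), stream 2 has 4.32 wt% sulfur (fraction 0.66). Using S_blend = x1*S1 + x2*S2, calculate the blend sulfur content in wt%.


Linear sulfur blending: S_blend = x1*S1 + x2*S2
Contribution 1: 0.34 * 0.599 = 0.20366 wt%
Contribution 2: 0.66 * 4.32 = 2.8512 wt%
S_blend = 0.20366 + 2.8512 = 3.05486

3.05486 wt%


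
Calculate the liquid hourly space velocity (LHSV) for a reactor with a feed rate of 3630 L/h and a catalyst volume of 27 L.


LHSV = volumetric feed rate / catalyst volume
= 3630 L/h / 27 L
= 134.4 h^-1

134.4 h^-1


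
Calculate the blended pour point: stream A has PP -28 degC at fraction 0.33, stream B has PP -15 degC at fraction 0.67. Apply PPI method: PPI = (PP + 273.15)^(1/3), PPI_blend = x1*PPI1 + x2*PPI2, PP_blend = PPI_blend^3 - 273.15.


PPI_1 = (-28 + 273.15)^(1/3) = 6.258601
PPI_2 = (-15 + 273.15)^(1/3) = 6.36733
PPI_blend = 0.33 * 6.258601 + 0.67 * 6.36733 = 6.331449
PP_blend = 6.331449^3 - 273.15 = 253.8104 - 273.15 = -19.34

-19.34 degC


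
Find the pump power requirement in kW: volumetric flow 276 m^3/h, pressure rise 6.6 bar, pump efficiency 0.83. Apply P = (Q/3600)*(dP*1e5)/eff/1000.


Q = 276 / 3600 = 0.0766667 m^3/s
P = 0.0766667 * (6.6 * 1e5) / 0.83 / 1000 = 60.96

60.96 kW


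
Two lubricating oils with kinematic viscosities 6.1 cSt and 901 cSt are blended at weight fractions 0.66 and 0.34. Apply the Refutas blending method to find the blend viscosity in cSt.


Refutas method: VBN_i = 14.534*ln(ln(visc_i + 0.8)) + 10.975, blended linearly by mass fraction; since VBN is linear in VBI_i = ln(ln(visc_i + 0.8)) and the fractions sum to 1, blend VBI directly: visc = exp(exp(VBI_blend)) - 0.8
VBI_1 = ln(ln(6.1 + 0.8)) = 0.658308
VBI_2 = ln(ln(901 + 0.8)) = 1.91757
VBI_blend = 0.66 * 0.658308 + 0.34 * 1.91757 = 1.08646
visc_blend = exp(exp(1.08646)) - 0.8 = 18.57

18.57 cSt


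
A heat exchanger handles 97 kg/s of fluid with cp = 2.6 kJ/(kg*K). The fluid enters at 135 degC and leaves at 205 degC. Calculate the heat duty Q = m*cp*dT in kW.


Q = m_dot * cp * delta_T
delta_T = 205 - 135 = 70 K
Q = 97 * 2.6 * 70
= 252.2 * 70
= 17654 kW

17654 kW


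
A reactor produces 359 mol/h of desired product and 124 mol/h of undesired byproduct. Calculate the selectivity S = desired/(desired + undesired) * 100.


Selectivity = desired / (desired + undesired) * 100
Total products = 359 + 124 = 483 mol/h
S = 359 / 483 * 100
= 0.7433 * 100
= 74.33 %

74.33 %


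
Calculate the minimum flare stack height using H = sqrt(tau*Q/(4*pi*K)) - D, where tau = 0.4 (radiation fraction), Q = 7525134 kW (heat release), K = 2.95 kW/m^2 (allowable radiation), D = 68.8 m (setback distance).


tau*Q/(4*pi*K) = 0.4 * 7525134 / (4 * pi * 2.95) = 81197.4
sqrt(81197.4) = 284.952
H = 284.952 - 68.8 = 216.2

216.2 m


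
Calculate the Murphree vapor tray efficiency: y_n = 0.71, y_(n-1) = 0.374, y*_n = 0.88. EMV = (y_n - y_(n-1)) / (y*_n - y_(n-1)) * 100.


Murphree vapor efficiency: EMV = (y_n - y_(n-1)) / (y*_n - y_(n-1)) * 100
EMV = (0.71 - 0.374) / (0.88 - 0.374) * 100 = 0.336 / 0.506 * 100 = 66.40

66.40 %


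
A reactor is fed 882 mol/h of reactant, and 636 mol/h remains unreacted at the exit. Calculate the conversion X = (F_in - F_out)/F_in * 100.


X = (F_in - F_out) / F_in * 100
Moles reacted = 882 - 636 = 246
X = 246 / 882 * 100
= 0.2789 * 100
= 27.89 %

27.89 %


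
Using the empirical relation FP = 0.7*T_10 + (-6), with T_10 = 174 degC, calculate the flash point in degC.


FP = 0.7 * 174 + (-6) = 115.8

115.8 degC


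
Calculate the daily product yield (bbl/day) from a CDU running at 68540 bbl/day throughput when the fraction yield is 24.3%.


Crude throughput = 68540 bbl/day
Fraction yield = 24.3%
yield = throughput * fraction / 100
yield = 68540 * 24.3 / 100 = 16655.22

16655.22 bbl/day


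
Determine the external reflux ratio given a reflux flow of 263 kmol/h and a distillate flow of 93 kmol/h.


Reflux ratio definition: R = L / D (liquid returned / distillate withdrawn)
L = 263 kmol/h, D = 93 kmol/h
R = 263 / 93 = 2.828

2.828


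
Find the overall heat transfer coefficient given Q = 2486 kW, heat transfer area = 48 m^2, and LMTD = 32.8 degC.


From Q = U*A*LMTD, U = Q / (A * LMTD)
U = 2486 / (48 * 32.8) = 2486 / 1574.4 = 1.579

1.579 kW/(m^2*K)


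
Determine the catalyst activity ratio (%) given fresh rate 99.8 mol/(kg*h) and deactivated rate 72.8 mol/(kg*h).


Activity (%) = (rate_used / rate_fresh) * 100
rate_used = 72.8, rate_fresh = 99.8
= (72.8 / 99.8) * 100
= 0.7295 * 100 = 72.95

72.95 %


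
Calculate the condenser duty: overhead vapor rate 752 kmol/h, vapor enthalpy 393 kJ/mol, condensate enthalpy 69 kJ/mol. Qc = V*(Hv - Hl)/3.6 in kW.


Qc = 752 * (393 - 69) / 3.6 = 752 * 324 / 3.6 = 67680

67680 kW


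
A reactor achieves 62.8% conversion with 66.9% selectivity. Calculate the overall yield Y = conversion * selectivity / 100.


Overall yield = conversion (%) * selectivity (%) / 100
Conversion = 62.8%, Selectivity = 66.9%
Y = 62.8 * 66.9 / 100
= 42.0132 %

42.0132 %


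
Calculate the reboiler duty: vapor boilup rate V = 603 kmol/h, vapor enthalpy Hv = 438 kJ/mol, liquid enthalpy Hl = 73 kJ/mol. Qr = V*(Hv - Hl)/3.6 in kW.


Qr = 603 * (438 - 73) / 3.6 = 603 * 365 / 3.6 = 61140

61140 kW


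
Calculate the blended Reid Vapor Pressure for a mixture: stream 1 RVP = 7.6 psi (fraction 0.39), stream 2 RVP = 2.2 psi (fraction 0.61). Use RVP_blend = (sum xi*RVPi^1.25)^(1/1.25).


Chevron index: RVP_blend = (sum xi*RVPi^1.25)^(1/1.25)
RVP^1.25 terms: 0.39 * 7.6^1.25 + 0.61 * 2.2^1.25 = 6.55572
RVP_blend = 6.55572^(1/1.25) = 4.501

4.501 psi


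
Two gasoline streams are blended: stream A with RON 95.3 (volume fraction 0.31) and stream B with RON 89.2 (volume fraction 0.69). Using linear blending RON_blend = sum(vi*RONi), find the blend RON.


Linear blending: RON_blend = sum(vi * RONi)
Contribution 1: 0.31 * 95.3 = 29.543
Contribution 2: 0.69 * 89.2 = 61.548
RON_blend = 29.543 + 61.548 = 91.091

91.091


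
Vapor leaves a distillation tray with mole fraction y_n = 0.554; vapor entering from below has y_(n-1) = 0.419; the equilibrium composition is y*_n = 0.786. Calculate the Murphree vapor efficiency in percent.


Murphree vapor efficiency: EMV = (y_n - y_(n-1)) / (y*_n - y_(n-1)) * 100
EMV = (0.554 - 0.419) / (0.786 - 0.419) * 100 = 0.135 / 0.367 * 100 = 36.78

36.78 %


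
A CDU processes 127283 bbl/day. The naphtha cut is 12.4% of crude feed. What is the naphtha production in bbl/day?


Crude throughput = 127283 bbl/day
Fraction yield = 12.4%
yield = throughput * fraction / 100
yield = 127283 * 12.4 / 100 = 15783.092

15783.092 bbl/day


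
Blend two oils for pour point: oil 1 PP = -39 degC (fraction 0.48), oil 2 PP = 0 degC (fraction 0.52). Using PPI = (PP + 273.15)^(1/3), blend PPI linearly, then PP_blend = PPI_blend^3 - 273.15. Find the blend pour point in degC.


PPI_1 = (-39 + 273.15)^(1/3) = 6.163557
PPI_2 = (0 + 273.15)^(1/3) = 6.488342
PPI_blend = 0.48 * 6.163557 + 0.52 * 6.488342 = 6.332445
PP_blend = 6.332445^3 - 273.15 = 253.9302 - 273.15 = -19.22

-19.22 degC


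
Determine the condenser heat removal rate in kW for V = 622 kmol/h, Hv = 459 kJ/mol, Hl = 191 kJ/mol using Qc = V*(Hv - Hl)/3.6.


Qc = 622 * (459 - 191) / 3.6 = 622 * 268 / 3.6 = 46300

46300 kW


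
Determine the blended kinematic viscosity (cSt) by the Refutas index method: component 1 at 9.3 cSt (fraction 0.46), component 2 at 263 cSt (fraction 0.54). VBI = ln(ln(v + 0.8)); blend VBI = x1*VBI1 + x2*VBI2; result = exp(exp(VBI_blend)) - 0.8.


Refutas method: VBN_i = 14.534*ln(ln(visc_i + 0.8)) + 10.975, blended linearly by mass fraction; since VBN is linear in VBI_i = ln(ln(visc_i + 0.8)) and the fractions sum to 1, blend VBI directly: visc = exp(exp(VBI_blend)) - 0.8
VBI_1 = ln(ln(9.3 + 0.8)) = 0.838345
VBI_2 = ln(ln(263 + 0.8)) = 1.71833
VBI_blend = 0.46 * 0.838345 + 0.54 * 1.71833 = 1.31354
visc_blend = exp(exp(1.31354)) - 0.8 = 40.44

40.44 cSt


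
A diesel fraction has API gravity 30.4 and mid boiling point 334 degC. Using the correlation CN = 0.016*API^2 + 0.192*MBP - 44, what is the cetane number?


CN = 0.016 * 30.4^2 + 0.192 * 334 - 44
CN = 14.78656 + 64.128 - 44 = 34.91456

34.91456


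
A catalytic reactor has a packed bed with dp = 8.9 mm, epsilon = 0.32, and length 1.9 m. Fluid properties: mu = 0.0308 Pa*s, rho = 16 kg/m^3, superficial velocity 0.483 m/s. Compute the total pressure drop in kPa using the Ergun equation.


dp = 8.9 mm = 0.0089 m
Viscous term = 150*0.0308*0.483*(1-0.32)^2 / (0.0089^2*0.32^3) = 397536
Inertial term = 1.75*16*0.483^2*(1-0.32) / (0.0089*0.32^3) = 15230.7
dP/L = 397536 + 15230.7 = 412767 Pa/m
dP = 412767 * 1.9 / 1000 = 784.3 kPa

784.3 kPa


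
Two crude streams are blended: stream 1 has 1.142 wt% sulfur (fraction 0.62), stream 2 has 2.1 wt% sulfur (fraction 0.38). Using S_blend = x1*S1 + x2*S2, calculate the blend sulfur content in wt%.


Linear sulfur blending: S_blend = x1*S1 + x2*S2
Contribution 1: 0.62 * 1.142 = 0.70804 wt%
Contribution 2: 0.38 * 2.1 = 0.798 wt%
S_blend = 0.70804 + 0.798 = 1.50604

1.50604 wt%


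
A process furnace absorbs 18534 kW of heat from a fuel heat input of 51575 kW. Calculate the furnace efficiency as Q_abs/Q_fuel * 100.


Furnace efficiency = Q_absorbed / Q_fuel * 100
= 18534 / 51575 * 100 = 35.94

35.94 %


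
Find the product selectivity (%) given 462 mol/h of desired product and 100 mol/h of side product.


Selectivity = desired / (desired + undesired) * 100
Total products = 462 + 100 = 562 mol/h
S = 462 / 562 * 100
= 0.8221 * 100
= 82.21 %

82.21 %


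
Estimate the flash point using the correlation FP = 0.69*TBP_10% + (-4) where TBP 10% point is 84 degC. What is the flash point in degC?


FP = 0.69 * 84 + (-4) = 53.96

53.96 degC


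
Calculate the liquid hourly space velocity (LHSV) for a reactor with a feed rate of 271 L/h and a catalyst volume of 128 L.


LHSV = volumetric feed rate / catalyst volume
= 271 L/h / 128 L
= 2.117 h^-1

2.117 h^-1


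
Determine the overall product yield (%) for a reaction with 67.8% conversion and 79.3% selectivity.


Overall yield = conversion (%) * selectivity (%) / 100
Conversion = 67.8%, Selectivity = 79.3%
Y = 67.8 * 79.3 / 100
= 53.7654 %

53.7654 %


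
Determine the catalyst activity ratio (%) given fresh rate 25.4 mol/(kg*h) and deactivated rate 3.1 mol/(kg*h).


Activity (%) = (rate_used / rate_fresh) * 100
rate_used = 3.1, rate_fresh = 25.4
= (3.1 / 25.4) * 100
= 0.1220 * 100 = 12.20

12.20 %


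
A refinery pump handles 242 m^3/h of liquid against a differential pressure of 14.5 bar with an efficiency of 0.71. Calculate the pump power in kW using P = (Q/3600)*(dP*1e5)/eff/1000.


Q = 242 / 3600 = 0.0672222 m^3/s
P = 0.0672222 * (14.5 * 1e5) / 0.71 / 1000 = 137.3

137.3 kW


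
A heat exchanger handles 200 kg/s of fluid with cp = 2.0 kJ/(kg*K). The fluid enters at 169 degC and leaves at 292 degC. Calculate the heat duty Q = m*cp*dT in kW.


Q = m_dot * cp * delta_T
delta_T = 292 - 169 = 123 K
Q = 200 * 2.0 * 123
= 400 * 123
= 49200 kW

49200 kW


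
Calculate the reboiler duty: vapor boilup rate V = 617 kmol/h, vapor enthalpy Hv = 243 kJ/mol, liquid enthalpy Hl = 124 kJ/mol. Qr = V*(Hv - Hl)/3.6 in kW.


Qr = 617 * (243 - 124) / 3.6 = 617 * 119 / 3.6 = 20400

20400 kW


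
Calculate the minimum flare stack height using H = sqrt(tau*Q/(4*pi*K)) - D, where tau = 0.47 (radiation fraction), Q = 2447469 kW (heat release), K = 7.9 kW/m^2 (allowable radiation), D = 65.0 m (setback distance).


tau*Q/(4*pi*K) = 0.47 * 2447469 / (4 * pi * 7.9) = 11587.2
sqrt(11587.2) = 107.644
H = 107.644 - 65.0 = 42.64

42.64 m


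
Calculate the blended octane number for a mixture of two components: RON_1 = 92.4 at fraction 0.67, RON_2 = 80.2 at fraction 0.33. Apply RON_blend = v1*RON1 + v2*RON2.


Linear blending: RON_blend = sum(vi * RONi)
Contribution 1: 0.67 * 92.4 = 61.908
Contribution 2: 0.33 * 80.2 = 26.466
RON_blend = 61.908 + 26.466 = 88.374

88.374


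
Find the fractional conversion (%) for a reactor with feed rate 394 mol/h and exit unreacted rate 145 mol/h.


X = (F_in - F_out) / F_in * 100
Moles reacted = 394 - 145 = 249
X = 249 / 394 * 100
= 0.6320 * 100
= 63.20 %

63.20 %


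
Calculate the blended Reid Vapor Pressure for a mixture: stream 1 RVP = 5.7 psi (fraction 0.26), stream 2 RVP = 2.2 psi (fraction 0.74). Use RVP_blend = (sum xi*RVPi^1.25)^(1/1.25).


Chevron index: RVP_blend = (sum xi*RVPi^1.25)^(1/1.25)
RVP^1.25 terms: 0.26 * 5.7^1.25 + 0.74 * 2.2^1.25 = 4.27262
RVP_blend = 4.27262^(1/1.25) = 3.196

3.196 psi


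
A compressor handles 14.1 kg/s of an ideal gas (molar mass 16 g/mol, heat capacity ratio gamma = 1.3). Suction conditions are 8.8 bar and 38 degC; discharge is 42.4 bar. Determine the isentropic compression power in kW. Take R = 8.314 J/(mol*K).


Isentropic work: W = m*(gamma/(gamma-1))*(R*T1/MW)*((P2/P1)^((gamma-1)/gamma) - 1)
T1 = 38 + 273.15 = 311.15 K
Pressure ratio = 42.4 / 8.8 = 4.81818
Exponent = (1.3 - 1)/1.3 = 0.230769
(P2/P1)^exp - 1 = 4.81818^0.230769 - 1 = 0.437435
W = 14.1 * 1.3 / 0.3 * 8.314 * 311.15 / 16 * 0.437435 = 4321

4321 kW


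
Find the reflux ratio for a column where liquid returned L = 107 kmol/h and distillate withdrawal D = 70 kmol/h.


Reflux ratio definition: R = L / D (liquid returned / distillate withdrawn)
L = 107 kmol/h, D = 70 kmol/h
R = 107 / 70 = 1.529

1.529


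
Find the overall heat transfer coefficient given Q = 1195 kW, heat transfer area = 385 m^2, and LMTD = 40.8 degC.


From Q = U*A*LMTD, U = Q / (A * LMTD)
U = 1195 / (385 * 40.8) = 1195 / 15708 = 0.07608

0.07608 kW/(m^2*K)


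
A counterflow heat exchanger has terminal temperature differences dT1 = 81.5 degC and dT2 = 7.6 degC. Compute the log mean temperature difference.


LMTD = (dT1 - dT2) / ln(dT1/dT2)
= (81.5 - 7.6) / ln(81.5 / 7.6) = 73.9 / 2.37245 = 31.15

31.15 degC


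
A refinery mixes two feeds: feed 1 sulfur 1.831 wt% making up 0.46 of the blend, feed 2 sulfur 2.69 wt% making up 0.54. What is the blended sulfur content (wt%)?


Linear sulfur blending: S_blend = x1*S1 + x2*S2
Contribution 1: 0.46 * 1.831 = 0.84226 wt%
Contribution 2: 0.54 * 2.69 = 1.4526 wt%
S_blend = 0.84226 + 1.4526 = 2.29486

2.29486 wt%


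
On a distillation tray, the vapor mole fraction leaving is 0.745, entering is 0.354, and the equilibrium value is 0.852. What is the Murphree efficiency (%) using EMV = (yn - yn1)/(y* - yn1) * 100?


Murphree vapor efficiency: EMV = (y_n - y_(n-1)) / (y*_n - y_(n-1)) * 100
EMV = (0.745 - 0.354) / (0.852 - 0.354) * 100 = 0.391 / 0.498 * 100 = 78.51

78.51 %


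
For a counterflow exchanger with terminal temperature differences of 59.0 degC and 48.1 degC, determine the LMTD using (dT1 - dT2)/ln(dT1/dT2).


LMTD = (dT1 - dT2) / ln(dT1/dT2)
= (59.0 - 48.1) / ln(59.0 / 48.1) = 10.9 / 0.204255 = 53.36

53.36 degC


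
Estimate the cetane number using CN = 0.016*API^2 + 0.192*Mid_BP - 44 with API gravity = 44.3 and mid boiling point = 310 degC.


CN = 0.016 * 44.3^2 + 0.192 * 310 - 44
CN = 31.39984 + 59.52 - 44 = 46.91984

46.91984


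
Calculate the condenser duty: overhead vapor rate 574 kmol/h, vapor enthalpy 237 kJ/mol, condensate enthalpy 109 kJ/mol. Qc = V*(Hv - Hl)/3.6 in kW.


Qc = 574 * (237 - 109) / 3.6 = 574 * 128 / 3.6 = 20410

20410 kW


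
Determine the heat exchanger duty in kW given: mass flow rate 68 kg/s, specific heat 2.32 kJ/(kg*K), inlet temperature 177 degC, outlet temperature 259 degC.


Q = m_dot * cp * delta_T
delta_T = 259 - 177 = 82 K
Q = 68 * 2.32 * 82
= 157.76 * 82
= 12936.32 kW

12936.32 kW


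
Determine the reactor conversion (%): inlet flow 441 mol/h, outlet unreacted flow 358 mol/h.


X = (F_in - F_out) / F_in * 100
Moles reacted = 441 - 358 = 83
X = 83 / 441 * 100
= 0.1882 * 100
= 18.82 %

18.82 %


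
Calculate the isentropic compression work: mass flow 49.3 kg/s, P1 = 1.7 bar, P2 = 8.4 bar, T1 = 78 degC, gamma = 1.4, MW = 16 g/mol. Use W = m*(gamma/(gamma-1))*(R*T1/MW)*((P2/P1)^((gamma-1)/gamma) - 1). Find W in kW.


Isentropic work: W = m*(gamma/(gamma-1))*(R*T1/MW)*((P2/P1)^((gamma-1)/gamma) - 1)
T1 = 78 + 273.15 = 351.15 K
Pressure ratio = 8.4 / 1.7 = 4.94118
Exponent = (1.4 - 1)/1.4 = 0.285714
(P2/P1)^exp - 1 = 4.94118^0.285714 - 1 = 0.578473
W = 49.3 * 1.4 / 0.4 * 8.314 * 351.15 / 16 * 0.578473 = 18210

18210 kW


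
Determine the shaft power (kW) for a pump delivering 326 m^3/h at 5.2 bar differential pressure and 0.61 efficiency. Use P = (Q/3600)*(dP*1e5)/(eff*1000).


Q = 326 / 3600 = 0.0905556 m^3/s
P = 0.0905556 * (5.2 * 1e5) / 0.61 / 1000 = 77.19

77.19 kW


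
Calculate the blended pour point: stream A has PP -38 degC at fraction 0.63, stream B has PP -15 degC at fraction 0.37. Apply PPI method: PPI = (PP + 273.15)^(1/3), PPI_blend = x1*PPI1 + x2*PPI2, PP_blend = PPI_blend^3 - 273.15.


PPI_1 = (-38 + 273.15)^(1/3) = 6.172318
PPI_2 = (-15 + 273.15)^(1/3) = 6.36733
PPI_blend = 0.63 * 6.172318 + 0.37 * 6.36733 = 6.244472
PP_blend = 6.244472^3 - 273.15 = 243.4934 - 273.15 = -29.66

-29.66 degC


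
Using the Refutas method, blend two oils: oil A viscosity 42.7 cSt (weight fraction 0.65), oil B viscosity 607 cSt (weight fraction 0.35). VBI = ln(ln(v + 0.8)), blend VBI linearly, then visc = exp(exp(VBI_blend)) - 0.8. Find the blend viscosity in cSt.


Refutas method: VBN_i = 14.534*ln(ln(visc_i + 0.8)) + 10.975, blended linearly by mass fraction; since VBN is linear in VBI_i = ln(ln(visc_i + 0.8)) and the fractions sum to 1, blend VBI directly: visc = exp(exp(VBI_blend)) - 0.8
VBI_1 = ln(ln(42.7 + 0.8)) = 1.32781
VBI_2 = ln(ln(607 + 0.8)) = 1.85784
VBI_blend = 0.65 * 1.32781 + 0.35 * 1.85784 = 1.51332
visc_blend = exp(exp(1.51332)) - 0.8 = 93.06

93.06 cSt


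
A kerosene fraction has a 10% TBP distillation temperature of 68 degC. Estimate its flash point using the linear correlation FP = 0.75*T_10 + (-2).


FP = 0.75 * 68 + (-2) = 49

49 degC


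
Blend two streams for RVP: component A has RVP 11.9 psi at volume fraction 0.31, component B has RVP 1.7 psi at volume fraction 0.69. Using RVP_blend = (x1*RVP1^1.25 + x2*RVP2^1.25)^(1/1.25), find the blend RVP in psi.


Chevron index: RVP_blend = (sum xi*RVPi^1.25)^(1/1.25)
RVP^1.25 terms: 0.31 * 11.9^1.25 + 0.69 * 1.7^1.25 = 8.19105
RVP_blend = 8.19105^(1/1.25) = 5.379

5.379 psi


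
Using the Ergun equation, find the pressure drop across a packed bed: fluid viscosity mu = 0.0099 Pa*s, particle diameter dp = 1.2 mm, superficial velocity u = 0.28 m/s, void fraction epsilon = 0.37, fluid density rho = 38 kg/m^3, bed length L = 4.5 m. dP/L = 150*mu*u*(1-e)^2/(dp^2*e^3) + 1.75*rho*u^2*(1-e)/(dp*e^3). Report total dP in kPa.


dp = 1.2 mm = 0.0012 m
Viscous term = 150*0.0099*0.28*(1-0.37)^2 / (0.0012^2*0.37^3) = 2262550
Inertial term = 1.75*38*0.28^2*(1-0.37) / (0.0012*0.37^3) = 54037.1
dP/L = 2262550 + 54037.1 = 2316590 Pa/m
dP = 2316590 * 4.5 / 1000 = 10420 kPa

10420 kPa


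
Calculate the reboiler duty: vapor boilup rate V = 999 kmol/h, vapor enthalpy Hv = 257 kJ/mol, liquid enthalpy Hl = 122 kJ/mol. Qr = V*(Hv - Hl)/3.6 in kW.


Qr = 999 * (257 - 122) / 3.6 = 999 * 135 / 3.6 = 37460

37460 kW


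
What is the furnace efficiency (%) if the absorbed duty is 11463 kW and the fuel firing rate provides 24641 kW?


Furnace efficiency = Q_absorbed / Q_fuel * 100
= 11463 / 24641 * 100 = 46.52

46.52 %


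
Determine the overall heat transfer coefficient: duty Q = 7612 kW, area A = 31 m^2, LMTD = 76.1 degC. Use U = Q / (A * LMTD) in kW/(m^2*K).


From Q = U*A*LMTD, U = Q / (A * LMTD)
U = 7612 / (31 * 76.1) = 7612 / 2359.1 = 3.227

3.227 kW/(m^2*K)


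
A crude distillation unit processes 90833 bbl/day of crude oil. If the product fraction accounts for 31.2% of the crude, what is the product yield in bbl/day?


Crude throughput = 90833 bbl/day
Fraction yield = 31.2%
yield = throughput * fraction / 100
yield = 90833 * 31.2 / 100 = 28339.896

28339.896 bbl/day


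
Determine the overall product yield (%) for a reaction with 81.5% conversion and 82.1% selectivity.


Overall yield = conversion (%) * selectivity (%) / 100
Conversion = 81.5%, Selectivity = 82.1%
Y = 81.5 * 82.1 / 100
= 66.9115 %

66.9115 %


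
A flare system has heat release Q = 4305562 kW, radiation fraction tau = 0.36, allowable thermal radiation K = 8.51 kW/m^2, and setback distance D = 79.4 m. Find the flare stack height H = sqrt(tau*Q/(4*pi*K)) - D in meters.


tau*Q/(4*pi*K) = 0.36 * 4305562 / (4 * pi * 8.51) = 14494.2
sqrt(14494.2) = 120.392
H = 120.392 - 79.4 = 40.99

40.99 m


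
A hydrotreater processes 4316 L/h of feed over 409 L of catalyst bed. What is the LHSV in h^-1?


LHSV = volumetric feed rate / catalyst volume
= 4316 L/h / 409 L
= 10.55 h^-1

10.55 h^-1


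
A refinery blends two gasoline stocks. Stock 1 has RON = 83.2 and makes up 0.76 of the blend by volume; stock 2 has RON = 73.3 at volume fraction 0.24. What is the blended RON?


Linear blending: RON_blend = sum(vi * RONi)
Contribution 1: 0.76 * 83.2 = 63.232
Contribution 2: 0.24 * 73.3 = 17.592
RON_blend = 63.232 + 17.592 = 80.824

80.824


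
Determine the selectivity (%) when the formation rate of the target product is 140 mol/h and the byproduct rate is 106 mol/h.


Selectivity = desired / (desired + undesired) * 100
Total products = 140 + 106 = 246 mol/h
S = 140 / 246 * 100
= 0.5691 * 100
= 56.91 %

56.91 %


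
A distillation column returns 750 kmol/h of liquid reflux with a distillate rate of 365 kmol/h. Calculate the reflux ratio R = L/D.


Reflux ratio definition: R = L / D (liquid returned / distillate withdrawn)
L = 750 kmol/h, D = 365 kmol/h
R = 750 / 365 = 2.055

2.055


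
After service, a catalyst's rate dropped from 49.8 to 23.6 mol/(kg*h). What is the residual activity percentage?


Activity (%) = (rate_used / rate_fresh) * 100
rate_used = 23.6, rate_fresh = 49.8
= (23.6 / 49.8) * 100
= 0.4739 * 100 = 47.39

47.39 %


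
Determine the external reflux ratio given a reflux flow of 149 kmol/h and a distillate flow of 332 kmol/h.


Reflux ratio definition: R = L / D (liquid returned / distillate withdrawn)
L = 149 kmol/h, D = 332 kmol/h
R = 149 / 332 = 0.4488

0.4488


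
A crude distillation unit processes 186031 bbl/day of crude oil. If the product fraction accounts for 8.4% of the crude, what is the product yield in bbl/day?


Crude throughput = 186031 bbl/day
Fraction yield = 8.4%
yield = throughput * fraction / 100
yield = 186031 * 8.4 / 100 = 15626.604

15626.604 bbl/day


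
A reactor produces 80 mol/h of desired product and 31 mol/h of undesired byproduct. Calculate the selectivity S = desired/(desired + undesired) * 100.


Selectivity = desired / (desired + undesired) * 100
Total products = 80 + 31 = 111 mol/h
S = 80 / 111 * 100
= 0.7207 * 100
= 72.07 %

72.07 %


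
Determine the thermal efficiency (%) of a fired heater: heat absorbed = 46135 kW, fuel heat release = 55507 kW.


Furnace efficiency = Q_absorbed / Q_fuel * 100
= 46135 / 55507 * 100 = 83.12

83.12 %


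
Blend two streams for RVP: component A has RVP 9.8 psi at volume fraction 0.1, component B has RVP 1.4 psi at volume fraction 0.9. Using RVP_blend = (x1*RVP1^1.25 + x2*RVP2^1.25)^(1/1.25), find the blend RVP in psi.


Chevron index: RVP_blend = (sum xi*RVPi^1.25)^(1/1.25)
RVP^1.25 terms: 0.1 * 9.8^1.25 + 0.9 * 1.4^1.25 = 3.10451
RVP_blend = 3.10451^(1/1.25) = 2.475

2.475 psi


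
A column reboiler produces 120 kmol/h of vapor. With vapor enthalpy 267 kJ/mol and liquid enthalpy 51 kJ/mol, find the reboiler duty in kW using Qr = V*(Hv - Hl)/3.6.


Qr = 120 * (267 - 51) / 3.6 = 120 * 216 / 3.6 = 7200

7200 kW


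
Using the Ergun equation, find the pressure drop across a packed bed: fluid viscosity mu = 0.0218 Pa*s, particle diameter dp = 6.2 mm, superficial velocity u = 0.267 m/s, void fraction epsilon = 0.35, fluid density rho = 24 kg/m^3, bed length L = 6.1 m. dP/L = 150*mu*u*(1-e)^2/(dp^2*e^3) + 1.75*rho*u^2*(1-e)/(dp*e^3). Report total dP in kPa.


dp = 6.2 mm = 0.0062 m
Viscous term = 150*0.0218*0.267*(1-0.35)^2 / (0.0062^2*0.35^3) = 223820
Inertial term = 1.75*24*0.267^2*(1-0.35) / (0.0062*0.35^3) = 7321.32
dP/L = 223820 + 7321.32 = 231141 Pa/m
dP = 231141 * 6.1 / 1000 = 1410 kPa

1410 kPa


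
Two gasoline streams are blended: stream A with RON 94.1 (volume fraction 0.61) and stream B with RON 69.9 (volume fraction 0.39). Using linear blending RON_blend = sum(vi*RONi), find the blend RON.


Linear blending: RON_blend = sum(vi * RONi)
Contribution 1: 0.61 * 94.1 = 57.401
Contribution 2: 0.39 * 69.9 = 27.261
RON_blend = 57.401 + 27.261 = 84.662

84.662


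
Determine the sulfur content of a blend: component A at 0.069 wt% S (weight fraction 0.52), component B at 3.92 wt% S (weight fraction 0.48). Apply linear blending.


Linear sulfur blending: S_blend = x1*S1 + x2*S2
Contribution 1: 0.52 * 0.069 = 0.03588 wt%
Contribution 2: 0.48 * 3.92 = 1.8816 wt%
S_blend = 0.03588 + 1.8816 = 1.91748

1.91748 wt%


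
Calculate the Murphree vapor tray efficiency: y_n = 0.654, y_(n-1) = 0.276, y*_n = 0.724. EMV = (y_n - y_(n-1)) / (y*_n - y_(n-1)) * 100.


Murphree vapor efficiency: EMV = (y_n - y_(n-1)) / (y*_n - y_(n-1)) * 100
EMV = (0.654 - 0.276) / (0.724 - 0.276) * 100 = 0.378 / 0.448 * 100 = 84.38

84.38 %


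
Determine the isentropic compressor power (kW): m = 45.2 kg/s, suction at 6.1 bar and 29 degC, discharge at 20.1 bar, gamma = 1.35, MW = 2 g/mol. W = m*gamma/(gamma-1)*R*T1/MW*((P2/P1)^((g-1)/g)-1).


Isentropic work: W = m*(gamma/(gamma-1))*(R*T1/MW)*((P2/P1)^((gamma-1)/gamma) - 1)
T1 = 29 + 273.15 = 302.15 K
Pressure ratio = 20.1 / 6.1 = 3.29508
Exponent = (1.35 - 1)/1.35 = 0.259259
(P2/P1)^exp - 1 = 3.29508^0.259259 - 1 = 0.362264
W = 45.2 * 1.35 / 0.35 * 8.314 * 302.15 / 2 * 0.362264 = 79330

79330 kW


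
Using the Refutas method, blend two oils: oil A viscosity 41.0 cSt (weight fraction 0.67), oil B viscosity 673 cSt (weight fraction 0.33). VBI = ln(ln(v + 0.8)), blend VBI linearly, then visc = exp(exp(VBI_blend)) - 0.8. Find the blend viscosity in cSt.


Refutas method: VBN_i = 14.534*ln(ln(visc_i + 0.8)) + 10.975, blended linearly by mass fraction; since VBN is linear in VBI_i = ln(ln(visc_i + 0.8)) and the fractions sum to 1, blend VBI directly: visc = exp(exp(VBI_blend)) - 0.8
VBI_1 = ln(ln(41.0 + 0.8)) = 1.31718
VBI_2 = ln(ln(673 + 0.8)) = 1.87379
VBI_blend = 0.67 * 1.31718 + 0.33 * 1.87379 = 1.50086
visc_blend = exp(exp(1.50086)) - 0.8 = 87.93

87.93 cSt


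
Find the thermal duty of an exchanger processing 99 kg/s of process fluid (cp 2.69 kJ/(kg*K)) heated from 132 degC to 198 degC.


Q = m_dot * cp * delta_T
delta_T = 198 - 132 = 66 K
Q = 99 * 2.69 * 66
= 266.31 * 66
= 17576.46 kW

17576.46 kW


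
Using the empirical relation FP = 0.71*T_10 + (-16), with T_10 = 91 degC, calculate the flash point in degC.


FP = 0.71 * 91 + (-16) = 48.61

48.61 degC


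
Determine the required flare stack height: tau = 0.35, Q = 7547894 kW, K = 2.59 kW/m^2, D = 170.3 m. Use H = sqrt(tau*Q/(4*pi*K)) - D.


tau*Q/(4*pi*K) = 0.35 * 7547894 / (4 * pi * 2.59) = 81167.9
sqrt(81167.9) = 284.9
H = 284.9 - 170.3 = 114.6

114.6 m


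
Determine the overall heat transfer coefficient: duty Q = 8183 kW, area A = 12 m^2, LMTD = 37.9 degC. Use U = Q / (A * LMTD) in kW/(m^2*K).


From Q = U*A*LMTD, U = Q / (A * LMTD)
U = 8183 / (12 * 37.9) = 8183 / 454.8 = 17.99

17.99 kW/(m^2*K)


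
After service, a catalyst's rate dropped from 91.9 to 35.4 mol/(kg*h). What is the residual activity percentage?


Activity (%) = (rate_used / rate_fresh) * 100
rate_used = 35.4, rate_fresh = 91.9
= (35.4 / 91.9) * 100
= 0.3852 * 100 = 38.52

38.52 %


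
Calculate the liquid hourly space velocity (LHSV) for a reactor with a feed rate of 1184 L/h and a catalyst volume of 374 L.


LHSV = volumetric feed rate / catalyst volume
= 1184 L/h / 374 L
= 3.166 h^-1

3.166 h^-1


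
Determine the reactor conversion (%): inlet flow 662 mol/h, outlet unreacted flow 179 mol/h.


X = (F_in - F_out) / F_in * 100
Moles reacted = 662 - 179 = 483
X = 483 / 662 * 100
= 0.7296 * 100
= 72.96 %

72.96 %


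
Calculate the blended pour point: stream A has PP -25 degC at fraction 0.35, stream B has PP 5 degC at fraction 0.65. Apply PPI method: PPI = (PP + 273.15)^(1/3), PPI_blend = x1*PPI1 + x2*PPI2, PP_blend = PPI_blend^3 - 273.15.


PPI_1 = (-25 + 273.15)^(1/3) = 6.284028
PPI_2 = (5 + 273.15)^(1/3) = 6.527693
PPI_blend = 0.35 * 6.284028 + 0.65 * 6.527693 = 6.44241
PP_blend = 6.44241^3 - 273.15 = 267.39 - 273.15 = -5.76

-5.76 degC


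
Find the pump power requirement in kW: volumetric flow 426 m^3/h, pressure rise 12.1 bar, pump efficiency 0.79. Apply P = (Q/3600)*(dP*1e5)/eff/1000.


Q = 426 / 3600 = 0.118333 m^3/s
P = 0.118333 * (12.1 * 1e5) / 0.79 / 1000 = 181.2

181.2 kW


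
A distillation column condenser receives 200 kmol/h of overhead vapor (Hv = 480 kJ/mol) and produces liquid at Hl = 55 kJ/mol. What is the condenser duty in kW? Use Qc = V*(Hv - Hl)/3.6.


Qc = 200 * (480 - 55) / 3.6 = 200 * 425 / 3.6 = 23610

23610 kW


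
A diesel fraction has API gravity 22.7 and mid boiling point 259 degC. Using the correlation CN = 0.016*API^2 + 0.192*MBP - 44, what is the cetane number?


CN = 0.016 * 22.7^2 + 0.192 * 259 - 44
CN = 8.24464 + 49.728 - 44 = 13.97264

13.97264


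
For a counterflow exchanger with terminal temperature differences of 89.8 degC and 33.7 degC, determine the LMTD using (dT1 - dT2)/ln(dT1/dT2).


LMTD = (dT1 - dT2) / ln(dT1/dT2)
= (89.8 - 33.7) / ln(89.8 / 33.7) = 56.1 / 0.980087 = 57.24

57.24 degC


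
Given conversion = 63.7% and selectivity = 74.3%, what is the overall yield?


Overall yield = conversion (%) * selectivity (%) / 100
Conversion = 63.7%, Selectivity = 74.3%
Y = 63.7 * 74.3 / 100
= 47.3291 %

47.3291 %


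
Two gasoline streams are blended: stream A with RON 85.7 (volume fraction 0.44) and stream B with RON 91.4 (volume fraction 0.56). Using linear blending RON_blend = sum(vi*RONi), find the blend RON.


Linear blending: RON_blend = sum(vi * RONi)
Contribution 1: 0.44 * 85.7 = 37.708
Contribution 2: 0.56 * 91.4 = 51.184
RON_blend = 37.708 + 51.184 = 88.892

88.892


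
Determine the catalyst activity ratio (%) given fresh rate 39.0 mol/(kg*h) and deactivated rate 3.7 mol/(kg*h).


Activity (%) = (rate_used / rate_fresh) * 100
rate_used = 3.7, rate_fresh = 39.0
= (3.7 / 39.0) * 100
= 0.09487 * 100 = 9.487

9.487 %


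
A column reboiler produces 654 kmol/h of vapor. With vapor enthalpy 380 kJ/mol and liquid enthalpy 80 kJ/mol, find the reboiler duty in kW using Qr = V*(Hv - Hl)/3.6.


Qr = 654 * (380 - 80) / 3.6 = 654 * 300 / 3.6 = 54500

54500 kW


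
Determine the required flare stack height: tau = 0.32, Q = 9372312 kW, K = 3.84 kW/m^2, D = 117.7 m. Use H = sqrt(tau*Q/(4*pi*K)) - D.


tau*Q/(4*pi*K) = 0.32 * 9372312 / (4 * pi * 3.84) = 62152.1
sqrt(62152.1) = 249.303
H = 249.303 - 117.7 = 131.6

131.6 m


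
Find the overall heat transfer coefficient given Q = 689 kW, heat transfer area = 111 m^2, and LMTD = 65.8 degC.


From Q = U*A*LMTD, U = Q / (A * LMTD)
U = 689 / (111 * 65.8) = 689 / 7303.8 = 0.09433

0.09433 kW/(m^2*K)


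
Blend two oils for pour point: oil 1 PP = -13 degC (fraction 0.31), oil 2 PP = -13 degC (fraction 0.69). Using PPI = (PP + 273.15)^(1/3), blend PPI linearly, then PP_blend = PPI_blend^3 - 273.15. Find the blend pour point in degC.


PPI_1 = (-13 + 273.15)^(1/3) = 6.383731
PPI_2 = (-13 + 273.15)^(1/3) = 6.383731
PPI_blend = 0.31 * 6.383731 + 0.69 * 6.383731 = 6.383731
PP_blend = 6.383731^3 - 273.15 = 260.1499 - 273.15 = -13

-13 degC


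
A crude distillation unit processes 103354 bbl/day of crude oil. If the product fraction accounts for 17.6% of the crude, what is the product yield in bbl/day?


Crude throughput = 103354 bbl/day
Fraction yield = 17.6%
yield = throughput * fraction / 100
yield = 103354 * 17.6 / 100 = 18190.304

18190.304 bbl/day


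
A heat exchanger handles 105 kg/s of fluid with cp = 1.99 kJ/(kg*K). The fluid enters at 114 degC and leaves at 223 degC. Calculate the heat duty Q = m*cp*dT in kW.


Q = m_dot * cp * delta_T
delta_T = 223 - 114 = 109 K
Q = 105 * 1.99 * 109
= 208.95 * 109
= 22775.55 kW

22775.55 kW


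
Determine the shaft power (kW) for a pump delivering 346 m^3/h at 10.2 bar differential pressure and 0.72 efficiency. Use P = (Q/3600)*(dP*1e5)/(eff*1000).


Q = 346 / 3600 = 0.0961111 m^3/s
P = 0.0961111 * (10.2 * 1e5) / 0.72 / 1000 = 136.2

136.2 kW


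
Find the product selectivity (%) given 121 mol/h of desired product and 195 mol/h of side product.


Selectivity = desired / (desired + undesired) * 100
Total products = 121 + 195 = 316 mol/h
S = 121 / 316 * 100
= 0.3829 * 100
= 38.29 %

38.29 %


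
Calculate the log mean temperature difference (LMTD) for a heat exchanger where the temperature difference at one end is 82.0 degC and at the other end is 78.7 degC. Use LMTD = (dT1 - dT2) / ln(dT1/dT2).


LMTD = (dT1 - dT2) / ln(dT1/dT2)
= (82.0 - 78.7) / ln(82.0 / 78.7) = 3.3 / 0.0410761 = 80.34

80.34 degC


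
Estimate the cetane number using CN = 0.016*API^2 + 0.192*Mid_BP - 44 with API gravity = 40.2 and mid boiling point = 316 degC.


CN = 0.016 * 40.2^2 + 0.192 * 316 - 44
CN = 25.85664 + 60.672 - 44 = 42.52864

42.52864


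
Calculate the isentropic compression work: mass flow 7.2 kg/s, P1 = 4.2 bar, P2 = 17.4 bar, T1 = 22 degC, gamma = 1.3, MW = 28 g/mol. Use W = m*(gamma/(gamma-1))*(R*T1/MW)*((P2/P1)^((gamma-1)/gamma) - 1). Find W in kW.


Isentropic work: W = m*(gamma/(gamma-1))*(R*T1/MW)*((P2/P1)^((gamma-1)/gamma) - 1)
T1 = 22 + 273.15 = 295.15 K
Pressure ratio = 17.4 / 4.2 = 4.14286
Exponent = (1.3 - 1)/1.3 = 0.230769
(P2/P1)^exp - 1 = 4.14286^0.230769 - 1 = 0.388206
W = 7.2 * 1.3 / 0.3 * 8.314 * 295.15 / 28 * 0.388206 = 1061

1061 kW


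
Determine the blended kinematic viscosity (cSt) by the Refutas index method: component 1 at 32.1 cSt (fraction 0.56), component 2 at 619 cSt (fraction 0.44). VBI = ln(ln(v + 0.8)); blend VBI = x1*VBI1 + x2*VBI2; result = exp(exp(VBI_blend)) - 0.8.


Refutas method: VBN_i = 14.534*ln(ln(visc_i + 0.8)) + 10.975, blended linearly by mass fraction; since VBN is linear in VBI_i = ln(ln(visc_i + 0.8)) and the fractions sum to 1, blend VBI directly: visc = exp(exp(VBI_blend)) - 0.8
VBI_1 = ln(ln(32.1 + 0.8)) = 1.2509
VBI_2 = ln(ln(619 + 0.8)) = 1.86088
VBI_blend = 0.56 * 1.2509 + 0.44 * 1.86088 = 1.51929
visc_blend = exp(exp(1.51929)) - 0.8 = 95.65

95.65 cSt


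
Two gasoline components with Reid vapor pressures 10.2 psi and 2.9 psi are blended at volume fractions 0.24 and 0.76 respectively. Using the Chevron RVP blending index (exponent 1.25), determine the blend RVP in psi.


Chevron index: RVP_blend = (sum xi*RVPi^1.25)^(1/1.25)
RVP^1.25 terms: 0.24 * 10.2^1.25 + 0.76 * 2.9^1.25 = 7.25098
RVP_blend = 7.25098^(1/1.25) = 4.879

4.879 psi


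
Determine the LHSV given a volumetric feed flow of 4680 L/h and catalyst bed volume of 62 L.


LHSV = volumetric feed rate / catalyst volume
= 4680 L/h / 62 L
= 75.48 h^-1

75.48 h^-1


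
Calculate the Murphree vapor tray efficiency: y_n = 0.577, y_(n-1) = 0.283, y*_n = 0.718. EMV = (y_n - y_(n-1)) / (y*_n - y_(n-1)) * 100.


Murphree vapor efficiency: EMV = (y_n - y_(n-1)) / (y*_n - y_(n-1)) * 100
EMV = (0.577 - 0.283) / (0.718 - 0.283) * 100 = 0.294 / 0.435 * 100 = 67.59

67.59 %


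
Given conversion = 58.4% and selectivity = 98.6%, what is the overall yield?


Overall yield = conversion (%) * selectivity (%) / 100
Conversion = 58.4%, Selectivity = 98.6%
Y = 58.4 * 98.6 / 100
= 57.5824 %

57.5824 %


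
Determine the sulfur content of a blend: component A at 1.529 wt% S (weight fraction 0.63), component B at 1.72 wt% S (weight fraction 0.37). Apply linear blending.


Linear sulfur blending: S_blend = x1*S1 + x2*S2
Contribution 1: 0.63 * 1.529 = 0.96327 wt%
Contribution 2: 0.37 * 1.72 = 0.6364 wt%
S_blend = 0.96327 + 0.6364 = 1.59967

1.59967 wt%


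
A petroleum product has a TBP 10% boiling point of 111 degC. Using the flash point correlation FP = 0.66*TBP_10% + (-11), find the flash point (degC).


FP = 0.66 * 111 + (-11) = 62.26

62.26 degC


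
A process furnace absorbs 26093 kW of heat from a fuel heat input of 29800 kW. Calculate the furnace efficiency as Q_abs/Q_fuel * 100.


Furnace efficiency = Q_absorbed / Q_fuel * 100
= 26093 / 29800 * 100 = 87.56

87.56 %


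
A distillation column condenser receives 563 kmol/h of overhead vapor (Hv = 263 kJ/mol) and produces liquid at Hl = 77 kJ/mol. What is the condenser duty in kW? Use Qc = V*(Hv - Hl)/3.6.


Qc = 563 * (263 - 77) / 3.6 = 563 * 186 / 3.6 = 29090

29090 kW


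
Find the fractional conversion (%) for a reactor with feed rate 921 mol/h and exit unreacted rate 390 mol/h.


X = (F_in - F_out) / F_in * 100
Moles reacted = 921 - 390 = 531
X = 531 / 921 * 100
= 0.5765 * 100
= 57.65 %

57.65 %


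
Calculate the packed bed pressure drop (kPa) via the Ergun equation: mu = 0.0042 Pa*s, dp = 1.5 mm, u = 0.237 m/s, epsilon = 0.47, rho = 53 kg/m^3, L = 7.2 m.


dp = 1.5 mm = 0.0015 m
Viscous term = 150*0.0042*0.237*(1-0.47)^2 / (0.0015^2*0.47^3) = 179541
Inertial term = 1.75*53*0.237^2*(1-0.47) / (0.0015*0.47^3) = 17729.7
dP/L = 179541 + 17729.7 = 197271 Pa/m
dP = 197271 * 7.2 / 1000 = 1420 kPa

1420 kPa


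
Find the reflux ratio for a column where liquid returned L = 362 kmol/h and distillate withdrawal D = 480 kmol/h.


Reflux ratio definition: R = L / D (liquid returned / distillate withdrawn)
L = 362 kmol/h, D = 480 kmol/h
R = 362 / 480 = 0.7542

0.7542
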